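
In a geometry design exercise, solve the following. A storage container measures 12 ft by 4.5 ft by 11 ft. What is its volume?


Shape: rectangular prism
l = 12 ft, w = 4.5 ft, h = 11 ft
Formula: V = l * w * h
V = 12 * 4.5 * 11
V = 54 * 11
V = 594
594 ft^3


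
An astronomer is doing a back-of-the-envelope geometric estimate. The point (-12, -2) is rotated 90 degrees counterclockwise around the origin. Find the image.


Transformation: rotation about the origin
Original point: (-12, -2)
Rule for 90 deg counterclockwise: (x, y) -> (-y, x)
Apply: (-12, -2) -> (2, -12)
(2, -12)


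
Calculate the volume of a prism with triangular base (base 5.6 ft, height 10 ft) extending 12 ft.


Shape: triangular prism
Triangle base = 5.6 ft, triangle height = 10 ft, prism length L = 12 ft
Formula: V = (1/2 * b * h_tri) * L
Cross-section area = 0.5 * 5.6 * 10 = 28
V = 28 * 12
V = 336
336 ft^3


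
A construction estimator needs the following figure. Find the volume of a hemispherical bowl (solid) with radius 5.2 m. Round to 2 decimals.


Shape: hemisphere (half of a sphere)
Radius r = 5.2 m
Formula: V = (1/2) * (4/3) * pi * r^3 = (2/3) * pi * r^3
r^3 = 140.608
(2/3) * 140.608 = 93.738667
V = 93.738667 * pi
V = 294.49
294.49 m^3


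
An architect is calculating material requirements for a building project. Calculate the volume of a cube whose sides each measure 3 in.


Shape: cube
Side s = 3 in
Formula: V = s^3
V = 3 * 3 * 3
V = 9 * 3
V = 27
27 in^3


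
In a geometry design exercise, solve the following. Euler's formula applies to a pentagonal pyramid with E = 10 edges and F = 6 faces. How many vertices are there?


Polyhedron: pentagonal pyramid
Euler's formula for convex polyhedra: V - E + F = 2
Given: E = 10 edges and F = 6 faces
Solve for V:
V = 2 + E - F = 2 + 10 - 6 = 6
6 vertices


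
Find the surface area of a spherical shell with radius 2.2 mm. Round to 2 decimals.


Shape: sphere
Radius r = 2.2 mm
Formula: SA = 4 * pi * r^2
r^2 = 4.84
SA = 4 * pi * 4.84
SA = 19.36 * pi
SA = 60.82
60.82 mm^2


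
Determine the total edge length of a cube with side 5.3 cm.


Shape: cube
Side s = 5.3 cm
A cube has 12 edges, all equal.
Formula: total edge length = 12 * s
Total = 12 * 5.3
Total = 63.6
63.6 cm


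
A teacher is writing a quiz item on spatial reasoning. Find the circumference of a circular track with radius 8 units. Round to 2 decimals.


Shape: circle
Radius r = 8 units
Formula: C = 2 * pi * r
C = 2 * pi * 8
C = 16 * pi
C = 50.27
50.27 units


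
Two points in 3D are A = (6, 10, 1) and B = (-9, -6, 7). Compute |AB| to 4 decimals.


3D distance between two points
P1 = (6, 10, 1), P2 = (-9, -6, 7)
Formula: d = sqrt((x2-x1)^2 + (y2-y1)^2 + (z2-z1)^2)
dx = -9 - 6 = -15
dy = -6 - 10 = -16
dz = 7 - 1 = 6
dx^2 + dy^2 + dz^2 = 225 + 256 + 36 = 517
d = sqrt(517)
d = 22.7376
22.7376 units


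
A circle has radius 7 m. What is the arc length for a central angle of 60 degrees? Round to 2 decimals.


Shape: circular arc
Radius r = 7 m, Angle = 60 degrees
Formula: L = (angle/360) * 2 * pi * r
2 * pi * r = 14 * pi
L = (60/360) * 14 * pi
L = 2.333333 * pi
L = 7.33
7.33 m


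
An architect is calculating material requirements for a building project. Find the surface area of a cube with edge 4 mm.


Shape: cube
Side s = 4 mm
A cube has 6 square faces.
Formula: SA = 6 * s^2
s^2 = 16
SA = 6 * 16
SA = 96
96 mm^2


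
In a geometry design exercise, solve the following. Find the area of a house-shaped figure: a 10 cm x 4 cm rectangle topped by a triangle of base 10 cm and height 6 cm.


Composite shape: rectangle + triangle
Rectangle area = 10 * 4 = 40
Triangle area = 0.5 * 10 * 6 = 30
Total = 40 + 30
Total = 70
70 cm^2


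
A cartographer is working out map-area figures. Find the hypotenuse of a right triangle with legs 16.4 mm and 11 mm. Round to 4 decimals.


Shape: right triangle
Legs a = 16.4 mm, b = 11 mm
Formula: c = sqrt(a^2 + b^2)
a^2 = 268.96, b^2 = 121
a^2 + b^2 = 389.96
c = sqrt(389.96)
c = 19.7474
19.7474 mm


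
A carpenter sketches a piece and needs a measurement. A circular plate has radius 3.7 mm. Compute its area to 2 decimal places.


Shape: circle
Radius r = 3.7 mm
Formula: A = pi * r^2
r^2 = 3.7^2 = 13.69
A = pi * 13.69
A = 43.01
43.01 mm^2


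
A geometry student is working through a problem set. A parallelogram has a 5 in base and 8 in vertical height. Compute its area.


Shape: parallelogram
Base b = 5 in, Height h = 8 in
Formula: A = b * h
A = 5 * 8
A = 40
40 in^2


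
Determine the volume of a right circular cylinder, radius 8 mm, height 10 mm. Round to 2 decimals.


Shape: cylinder
Radius r = 8 mm, Height h = 10 mm
Formula: V = pi * r^2 * h
r^2 = 64
V = pi * 64 * 10
V = 640 * pi
V = 2010.62
2010.62 mm^3


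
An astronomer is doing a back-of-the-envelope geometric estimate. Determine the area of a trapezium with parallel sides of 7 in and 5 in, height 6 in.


Shape: trapezoid
Parallel sides a = 7 in, b = 5 in; Height h = 6 in
Formula: A = (a + b) * h / 2
a + b = 7 + 5 = 12
A = 12 * 6 / 2
A = 72 / 2
A = 36
36 in^2


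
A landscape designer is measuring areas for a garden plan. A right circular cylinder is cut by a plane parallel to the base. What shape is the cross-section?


Solid: right circular cylinder
Cutting plane: parallel to the base
Visualize the intersection of the plane with the solid's surface.
The boundary of the cut region is a circle.
circle


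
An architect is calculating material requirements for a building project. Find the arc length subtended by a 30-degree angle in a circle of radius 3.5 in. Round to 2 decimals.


Shape: circular arc
Radius r = 3.5 in, Angle = 30 degrees
Formula: L = (angle/360) * 2 * pi * r
2 * pi * r = 7 * pi
L = (30/360) * 7 * pi
L = 0.583333 * pi
L = 1.83
1.83 in


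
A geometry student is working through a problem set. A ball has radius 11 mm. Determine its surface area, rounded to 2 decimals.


Shape: sphere
Radius r = 11 mm
Formula: SA = 4 * pi * r^2
r^2 = 121
SA = 4 * pi * 121
SA = 484 * pi
SA = 1520.53
1520.53 mm^2


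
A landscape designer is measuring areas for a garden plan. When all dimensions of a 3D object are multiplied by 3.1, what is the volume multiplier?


Linear scale factor k = 3.1
Rule: under a linear scaling by k, volumes scale by k^3.
k^3 = 3.1 * 3.1 * 3.1
k^3 = 9.61 * 3.1
k^3 = 29.791
Volume scales by a factor of 29.791.
29.791 (dimensionless)


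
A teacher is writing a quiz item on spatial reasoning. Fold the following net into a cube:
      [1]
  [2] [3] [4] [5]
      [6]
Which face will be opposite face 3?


Net: cross layout. Take square 3 as the base (bottom).
Fold the four squares in the horizontal row up around 3: 2 -> left, 4 -> right, 5 wraps to the top.
Fold 1 and 6 up from 3: 1 -> back, 6 -> front.
Opposite pairs are therefore: (1, 6), (2, 4), (3, 5).
Face 3 is opposite face 5.
face 5


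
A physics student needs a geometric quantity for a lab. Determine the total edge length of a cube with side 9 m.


Shape: cube
Side s = 9 m
A cube has 12 edges, all equal.
Formula: total edge length = 12 * s
Total = 12 * 9
Total = 108
108 m


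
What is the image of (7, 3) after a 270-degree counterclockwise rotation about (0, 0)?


Transformation: rotation about the origin
Original point: (7, 3)
Rule for 270 deg counterclockwise: (x, y) -> (y, -x)
Apply: (7, 3) -> (3, -7)
(3, -7)


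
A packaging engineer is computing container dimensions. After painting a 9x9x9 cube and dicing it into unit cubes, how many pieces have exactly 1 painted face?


Large cube: 9 x 9 x 9, cut into unit cubes.
n = 9, so n - 2 = 7
Cubes with 1 painted face lie in the interior of each face.
A cube has 6 faces; each contributes (n - 2)^2 = 49 such cubes.
Count = 6 * 49 = 294
294 unit cubes


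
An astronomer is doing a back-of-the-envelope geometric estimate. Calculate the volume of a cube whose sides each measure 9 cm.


Shape: cube
Side s = 9 cm
Formula: V = s^3
V = 9 * 9 * 9
V = 81 * 9
V = 729
729 cm^3


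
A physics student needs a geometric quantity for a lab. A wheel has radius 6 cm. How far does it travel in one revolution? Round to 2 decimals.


Shape: circle
Radius r = 6 cm
Formula: C = 2 * pi * r
C = 2 * pi * 6
C = 12 * pi
C = 37.7
37.7 cm


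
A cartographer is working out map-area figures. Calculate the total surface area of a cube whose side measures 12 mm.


Shape: cube
Side s = 12 mm
A cube has 6 square faces.
Formula: SA = 6 * s^2
s^2 = 144
SA = 6 * 144
SA = 864
864 mm^2


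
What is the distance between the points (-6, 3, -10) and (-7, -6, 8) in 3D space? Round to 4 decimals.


3D distance between two points
P1 = (-6, 3, -10), P2 = (-7, -6, 8)
Formula: d = sqrt((x2-x1)^2 + (y2-y1)^2 + (z2-z1)^2)
dx = -7 - -6 = -1
dy = -6 - 3 = -9
dz = 8 - -10 = 18
dx^2 + dy^2 + dz^2 = 1 + 81 + 324 = 406
d = sqrt(406)
d = 20.1494
20.1494 units


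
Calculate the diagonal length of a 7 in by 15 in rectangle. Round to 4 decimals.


Shape: rectangle (diagonal via Pythagoras)
Sides: 7 in and 15 in
Formula: d = sqrt(l^2 + w^2)
l^2 = 49, w^2 = 225
l^2 + w^2 = 274
d = sqrt(274)
d = 16.5529
16.5529 in


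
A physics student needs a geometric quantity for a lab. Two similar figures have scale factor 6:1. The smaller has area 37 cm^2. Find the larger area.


Linear scale factor k = 6
Original area = 37 cm^2
Rule: under a linear scaling by k, areas scale by k^2.
k^2 = 6^2 = 36
New area = 37 * 36
New area = 1332
1332 cm^2


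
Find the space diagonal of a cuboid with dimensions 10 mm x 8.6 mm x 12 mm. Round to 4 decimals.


Shape: rectangular box (space diagonal)
l = 10 mm, w = 8.6 mm, h = 12 mm
Visualize: the diagonal of the base, then a right triangle with that diagonal and the height.
Formula: d = sqrt(l^2 + w^2 + h^2)
l^2 + w^2 + h^2 = 100 + 73.96 + 144 = 317.96
d = sqrt(317.96)
d = 17.8314
17.8314 mm


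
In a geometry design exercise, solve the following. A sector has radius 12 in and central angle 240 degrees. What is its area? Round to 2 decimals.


Shape: circular sector
Radius r = 12 in, Angle = 240 degrees
Formula: A = (angle/360) * pi * r^2
r^2 = 144
Fraction of circle = 240/360
A = (240/360) * pi * 144
A = 96 * pi
A = 301.59
301.59 in^2


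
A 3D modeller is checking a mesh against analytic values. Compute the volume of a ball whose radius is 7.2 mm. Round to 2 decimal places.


Shape: sphere
Radius r = 7.2 mm
Formula: V = (4/3) * pi * r^3
r^3 = 373.248
(4/3) * 373.248 = 497.664
V = 497.664 * pi
V = 1563.46
1563.46 mm^3


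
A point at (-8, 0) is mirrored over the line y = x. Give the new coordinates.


Transformation: reflection
Original point: (-8, 0)
Rule for reflection over y = x: (x, y) -> (y, x)
Apply: (-8, 0) -> (0, -8)
(0, -8)


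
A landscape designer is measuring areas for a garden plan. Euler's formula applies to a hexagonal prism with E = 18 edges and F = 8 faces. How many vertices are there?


Polyhedron: hexagonal prism
Euler's formula for convex polyhedra: V - E + F = 2
Given: E = 18 edges and F = 8 faces
Solve for V:
V = 2 + E - F = 2 + 18 - 8 = 12
12 vertices


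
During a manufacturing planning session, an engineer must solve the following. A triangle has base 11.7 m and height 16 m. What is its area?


Shape: triangle
Base b = 11.7 m, Height h = 16 m
Formula: A = (1/2) * b * h
A = 0.5 * 11.7 * 16
A = 0.5 * 187.2
A = 93.6
93.6 m^2


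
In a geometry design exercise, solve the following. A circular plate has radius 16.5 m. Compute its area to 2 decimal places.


Shape: circle
Radius r = 16.5 m
Formula: A = pi * r^2
r^2 = 16.5^2 = 272.25
A = pi * 272.25
A = 855.3
855.3 m^2


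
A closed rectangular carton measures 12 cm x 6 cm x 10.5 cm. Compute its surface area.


Shape: rectangular prism
l = 12 cm, w = 6 cm, h = 10.5 cm
Formula: SA = 2(lw + lh + wh)
lw = 72, lh = 126, wh = 63
lw + lh + wh = 261
SA = 2 * 261
SA = 522
522 cm^2


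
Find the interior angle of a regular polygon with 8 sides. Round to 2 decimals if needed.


Shape: regular octagon (8 sides)
Formula: interior angle = (n - 2) * 180 / n
(n - 2) = 6
(n - 2) * 180 = 1080
angle = 1080 / 8
angle = 135
135 degrees


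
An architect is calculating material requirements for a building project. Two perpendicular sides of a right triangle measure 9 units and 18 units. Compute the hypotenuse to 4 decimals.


Shape: right triangle
Legs a = 9 units, b = 18 units
Formula: c = sqrt(a^2 + b^2)
a^2 = 81, b^2 = 324
a^2 + b^2 = 405
c = sqrt(405)
c = 20.1246
20.1246 units


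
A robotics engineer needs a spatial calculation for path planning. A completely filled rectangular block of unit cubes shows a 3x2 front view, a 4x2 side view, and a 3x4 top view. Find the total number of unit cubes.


Orthographic views of a solid rectangular block:
Front view 3 x 2 -> length = 3, height = 2
Side view 4 x 2 -> width = 4, height = 2 (consistent)
Top view 3 x 4 -> confirms length = 3, width = 4
The block is 3 x 4 x 2.
Total unit cubes = 3 * 4 * 2 = 24
24 unit cubes


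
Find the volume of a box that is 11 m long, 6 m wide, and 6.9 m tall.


Shape: rectangular prism
l = 11 m, w = 6 m, h = 6.9 m
Formula: V = l * w * h
V = 11 * 6 * 6.9
V = 66 * 6.9
V = 455.4
455.4 m^3


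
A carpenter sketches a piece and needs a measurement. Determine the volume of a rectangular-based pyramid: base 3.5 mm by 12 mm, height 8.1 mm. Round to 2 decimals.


Shape: rectangular pyramid
Base: 3.5 mm x 12 mm, Height h = 8.1 mm
Formula: V = (1/3) * base_area * h
base_area = 3.5 * 12 = 42
base_area * h = 42 * 8.1 = 340.2
V = 340.2 / 3
V = 113.4
113.4 mm^3


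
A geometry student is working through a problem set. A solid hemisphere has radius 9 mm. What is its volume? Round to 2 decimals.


Shape: hemisphere (half of a sphere)
Radius r = 9 mm
Formula: V = (1/2) * (4/3) * pi * r^3 = (2/3) * pi * r^3
r^3 = 729
(2/3) * 729 = 486
V = 486 * pi
V = 1526.81
1526.81 mm^3


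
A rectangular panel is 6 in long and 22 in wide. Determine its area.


Shape: rectangle
Length l = 6 in, Width w = 22 in
Formula: A = l * w
A = 6 * 22
A = 132
132 in^2


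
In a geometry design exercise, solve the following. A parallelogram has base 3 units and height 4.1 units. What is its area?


Shape: parallelogram
Base b = 3 units, Height h = 4.1 units
Formula: A = b * h
A = 3 * 4.1
A = 12.3
12.3 units^2


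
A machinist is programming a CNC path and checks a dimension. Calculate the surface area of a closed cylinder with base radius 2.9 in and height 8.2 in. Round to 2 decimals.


Shape: closed cylinder
Radius r = 2.9 in, Height h = 8.2 in
Formula: SA = 2*pi*r^2 + 2*pi*r*h = 2*pi*r*(r + h)
r + h = 11.1
2 * r * (r + h) = 2 * 2.9 * 11.1 = 64.38
SA = 64.38 * pi
SA = 202.26
202.26 in^2


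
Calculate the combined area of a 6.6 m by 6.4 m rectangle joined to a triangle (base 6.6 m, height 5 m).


Composite shape: rectangle + triangle
Rectangle area = 6.6 * 6.4 = 42.24
Triangle area = 0.5 * 6.6 * 5 = 16.5
Total = 42.24 + 16.5
Total = 58.74
58.74 m^2


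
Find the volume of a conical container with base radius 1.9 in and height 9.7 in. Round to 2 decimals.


Shape: cone
Radius r = 1.9 in, Height h = 9.7 in
Formula: V = (1/3) * pi * r^2 * h
r^2 = 3.61
pi * r^2 * h = pi * 3.61 * 9.7 = 35.017 * pi
V = 35.017 * pi / 3
V = 36.67
36.67 in^3


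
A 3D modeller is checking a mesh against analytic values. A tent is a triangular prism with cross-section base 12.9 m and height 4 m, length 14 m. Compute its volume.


Shape: triangular prism
Triangle base = 12.9 m, triangle height = 4 m, prism length L = 14 m
Formula: V = (1/2 * b * h_tri) * L
Cross-section area = 0.5 * 12.9 * 4 = 25.8
V = 25.8 * 14
V = 361.2
361.2 m^3


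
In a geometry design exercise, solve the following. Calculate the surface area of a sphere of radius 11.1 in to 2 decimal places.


Shape: sphere
Radius r = 11.1 in
Formula: SA = 4 * pi * r^2
r^2 = 123.21
SA = 4 * pi * 123.21
SA = 492.84 * pi
SA = 1548.3
1548.3 in^2


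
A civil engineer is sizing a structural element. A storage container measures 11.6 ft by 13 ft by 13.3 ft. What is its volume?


Shape: rectangular prism
l = 11.6 ft, w = 13 ft, h = 13.3 ft
Formula: V = l * w * h
V = 11.6 * 13 * 13.3
V = 150.8 * 13.3
V = 2005.64
2005.64 ft^3


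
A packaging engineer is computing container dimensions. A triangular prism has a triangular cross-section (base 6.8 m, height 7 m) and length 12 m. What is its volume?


Shape: triangular prism
Triangle base = 6.8 m, triangle height = 7 m, prism length L = 12 m
Formula: V = (1/2 * b * h_tri) * L
Cross-section area = 0.5 * 6.8 * 7 = 23.8
V = 23.8 * 12
V = 285.6
285.6 m^3


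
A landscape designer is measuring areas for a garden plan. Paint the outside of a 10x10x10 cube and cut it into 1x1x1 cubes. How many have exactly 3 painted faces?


Large cube: 10 x 10 x 10, cut into unit cubes.
Cubes with 3 painted faces are at the corners. A cube always has 8 corners.
Count = 8
8 unit cubes


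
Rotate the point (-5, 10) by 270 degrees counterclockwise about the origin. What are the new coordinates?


Transformation: rotation about the origin
Original point: (-5, 10)
Rule for 270 deg counterclockwise: (x, y) -> (y, -x)
Apply: (-5, 10) -> (10, 5)
(10, 5)


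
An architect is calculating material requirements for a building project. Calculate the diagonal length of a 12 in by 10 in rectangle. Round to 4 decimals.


Shape: rectangle (diagonal via Pythagoras)
Sides: 12 in and 10 in
Formula: d = sqrt(l^2 + w^2)
l^2 = 144, w^2 = 100
l^2 + w^2 = 244
d = sqrt(244)
d = 15.6205
15.6205 in


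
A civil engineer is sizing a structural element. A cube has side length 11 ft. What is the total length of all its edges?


Shape: cube
Side s = 11 ft
A cube has 12 edges, all equal.
Formula: total edge length = 12 * s
Total = 12 * 11
Total = 132
132 ft


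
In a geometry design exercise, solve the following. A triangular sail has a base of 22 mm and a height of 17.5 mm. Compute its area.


Shape: triangle
Base b = 22 mm, Height h = 17.5 mm
Formula: A = (1/2) * b * h
A = 0.5 * 22 * 17.5
A = 0.5 * 385
A = 192.5
192.5 mm^2


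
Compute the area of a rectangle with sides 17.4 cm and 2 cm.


Shape: rectangle
Length l = 17.4 cm, Width w = 2 cm
Formula: A = l * w
A = 17.4 * 2
A = 34.8
34.8 cm^2


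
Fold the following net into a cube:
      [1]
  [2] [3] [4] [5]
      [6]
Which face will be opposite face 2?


Net: cross layout. Take square 3 as the base (bottom).
Fold the four squares in the horizontal row up around 3: 2 -> left, 4 -> right, 5 wraps to the top.
Fold 1 and 6 up from 3: 1 -> back, 6 -> front.
Opposite pairs are therefore: (1, 6), (2, 4), (3, 5).
Face 2 is opposite face 4.
face 4


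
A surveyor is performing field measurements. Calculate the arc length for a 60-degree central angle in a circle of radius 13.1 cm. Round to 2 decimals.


Shape: circular arc
Radius r = 13.1 cm, Angle = 60 degrees
Formula: L = (angle/360) * 2 * pi * r
2 * pi * r = 26.2 * pi
L = (60/360) * 26.2 * pi
L = 4.366667 * pi
L = 13.72
13.72 cm


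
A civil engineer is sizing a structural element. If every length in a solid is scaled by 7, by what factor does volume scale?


Linear scale factor k = 7
Rule: under a linear scaling by k, volumes scale by k^3.
k^3 = 7 * 7 * 7
k^3 = 49 * 7
k^3 = 343
Volume scales by a factor of 343.
343 (dimensionless)


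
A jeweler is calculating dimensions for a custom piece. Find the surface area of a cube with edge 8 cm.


Shape: cube
Side s = 8 cm
A cube has 6 square faces.
Formula: SA = 6 * s^2
s^2 = 64
SA = 6 * 64
SA = 384
384 cm^2


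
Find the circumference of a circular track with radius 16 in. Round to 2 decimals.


Shape: circle
Radius r = 16 in
Formula: C = 2 * pi * r
C = 2 * pi * 16
C = 32 * pi
C = 100.53
100.53 in


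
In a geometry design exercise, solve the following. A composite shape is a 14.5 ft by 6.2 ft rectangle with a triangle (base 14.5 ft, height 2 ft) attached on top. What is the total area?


Composite shape: rectangle + triangle
Rectangle area = 14.5 * 6.2 = 89.9
Triangle area = 0.5 * 14.5 * 2 = 14.5
Total = 89.9 + 14.5
Total = 104.4
104.4 ft^2


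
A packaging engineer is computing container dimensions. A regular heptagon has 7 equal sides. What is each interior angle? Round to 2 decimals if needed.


Shape: regular heptagon (7 sides)
Formula: interior angle = (n - 2) * 180 / n
(n - 2) = 5
(n - 2) * 180 = 900
angle = 900 / 7
angle = 128.57
128.57 degrees


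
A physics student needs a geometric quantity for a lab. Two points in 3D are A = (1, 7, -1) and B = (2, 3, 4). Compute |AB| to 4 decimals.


3D distance between two points
P1 = (1, 7, -1), P2 = (2, 3, 4)
Formula: d = sqrt((x2-x1)^2 + (y2-y1)^2 + (z2-z1)^2)
dx = 2 - 1 = 1
dy = 3 - 7 = -4
dz = 4 - -1 = 5
dx^2 + dy^2 + dz^2 = 1 + 16 + 25 = 42
d = sqrt(42)
d = 6.4807
6.4807 units


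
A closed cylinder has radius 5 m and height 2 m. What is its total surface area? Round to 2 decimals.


Shape: closed cylinder
Radius r = 5 m, Height h = 2 m
Formula: SA = 2*pi*r^2 + 2*pi*r*h = 2*pi*r*(r + h)
r + h = 7
2 * r * (r + h) = 2 * 5 * 7 = 70
SA = 70 * pi
SA = 219.91
219.91 m^2


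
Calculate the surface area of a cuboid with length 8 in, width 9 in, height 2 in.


Shape: rectangular prism
l = 8 in, w = 9 in, h = 2 in
Formula: SA = 2(lw + lh + wh)
lw = 72, lh = 16, wh = 18
lw + lh + wh = 106
SA = 2 * 106
SA = 212
212 in^2


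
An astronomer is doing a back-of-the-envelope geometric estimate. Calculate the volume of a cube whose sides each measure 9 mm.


Shape: cube
Side s = 9 mm
Formula: V = s^3
V = 9 * 9 * 9
V = 81 * 9
V = 729
729 mm^3


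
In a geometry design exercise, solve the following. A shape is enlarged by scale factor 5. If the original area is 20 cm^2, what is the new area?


Linear scale factor k = 5
Original area = 20 cm^2
Rule: under a linear scaling by k, areas scale by k^2.
k^2 = 5^2 = 25
New area = 20 * 25
New area = 500
500 cm^2


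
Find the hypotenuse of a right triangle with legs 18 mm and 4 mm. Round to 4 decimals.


Shape: right triangle
Legs a = 18 mm, b = 4 mm
Formula: c = sqrt(a^2 + b^2)
a^2 = 324, b^2 = 16
a^2 + b^2 = 340
c = sqrt(340)
c = 18.4391
18.4391 mm


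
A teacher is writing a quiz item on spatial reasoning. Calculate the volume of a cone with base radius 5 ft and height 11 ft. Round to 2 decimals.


Shape: cone
Radius r = 5 ft, Height h = 11 ft
Formula: V = (1/3) * pi * r^2 * h
r^2 = 25
pi * r^2 * h = pi * 25 * 11 = 275 * pi
V = 275 * pi / 3
V = 287.98
287.98 ft^3


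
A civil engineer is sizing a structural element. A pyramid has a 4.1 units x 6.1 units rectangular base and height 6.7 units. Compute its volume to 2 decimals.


Shape: rectangular pyramid
Base: 4.1 units x 6.1 units, Height h = 6.7 units
Formula: V = (1/3) * base_area * h
base_area = 4.1 * 6.1 = 25.01
base_area * h = 25.01 * 6.7 = 167.567
V = 167.567 / 3
V = 55.86
55.86 units^3


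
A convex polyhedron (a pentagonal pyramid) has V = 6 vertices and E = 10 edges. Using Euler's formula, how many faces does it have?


Polyhedron: pentagonal pyramid
Euler's formula for convex polyhedra: V - E + F = 2
Given: V = 6 vertices and E = 10 edges
Solve for F:
F = 2 + E - V = 2 + 10 - 6 = 6
6 faces


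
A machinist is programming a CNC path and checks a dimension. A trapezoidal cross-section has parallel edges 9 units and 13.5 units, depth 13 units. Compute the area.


Shape: trapezoid
Parallel sides a = 9 units, b = 13.5 units; Height h = 13 units
Formula: A = (a + b) * h / 2
a + b = 9 + 13.5 = 22.5
A = 22.5 * 13 / 2
A = 292.5 / 2
A = 146.25
146.25 units^2


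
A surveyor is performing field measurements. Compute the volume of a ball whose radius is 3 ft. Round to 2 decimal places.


Shape: sphere
Radius r = 3 ft
Formula: V = (4/3) * pi * r^3
r^3 = 27
(4/3) * 27 = 36
V = 36 * pi
V = 113.1
113.1 ft^3


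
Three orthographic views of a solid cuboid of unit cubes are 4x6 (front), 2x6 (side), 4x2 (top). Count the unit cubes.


Orthographic views of a solid rectangular block:
Front view 4 x 6 -> length = 4, height = 6
Side view 2 x 6 -> width = 2, height = 6 (consistent)
Top view 4 x 2 -> confirms length = 4, width = 2
The block is 4 x 2 x 6.
Total unit cubes = 4 * 2 * 6 = 48
48 unit cubes


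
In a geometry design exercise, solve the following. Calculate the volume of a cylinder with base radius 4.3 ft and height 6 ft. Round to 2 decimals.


Shape: cylinder
Radius r = 4.3 ft, Height h = 6 ft
Formula: V = pi * r^2 * h
r^2 = 18.49
V = pi * 18.49 * 6
V = 110.94 * pi
V = 348.53
348.53 ft^3


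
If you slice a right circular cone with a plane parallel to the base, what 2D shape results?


Solid: right circular cone
Cutting plane: parallel to the base
Visualize the intersection of the plane with the solid's surface.
The boundary of the cut region is a circle.
circle


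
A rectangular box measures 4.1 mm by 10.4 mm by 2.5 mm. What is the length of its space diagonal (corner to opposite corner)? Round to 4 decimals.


Shape: rectangular box (space diagonal)
l = 4.1 mm, w = 10.4 mm, h = 2.5 mm
Visualize: the diagonal of the base, then a right triangle with that diagonal and the height.
Formula: d = sqrt(l^2 + w^2 + h^2)
l^2 + w^2 + h^2 = 16.81 + 108.16 + 6.25 = 131.22
d = sqrt(131.22)
d = 11.4551
11.4551 mm


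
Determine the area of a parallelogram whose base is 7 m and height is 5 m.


Shape: parallelogram
Base b = 7 m, Height h = 5 m
Formula: A = b * h
A = 7 * 5
A = 35
35 m^2


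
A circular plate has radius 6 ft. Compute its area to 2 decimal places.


Shape: circle
Radius r = 6 ft
Formula: A = pi * r^2
r^2 = 6^2 = 36
A = pi * 36
A = 113.1
113.1 ft^2


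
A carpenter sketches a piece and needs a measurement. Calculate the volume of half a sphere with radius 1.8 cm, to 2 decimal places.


Shape: hemisphere (half of a sphere)
Radius r = 1.8 cm
Formula: V = (1/2) * (4/3) * pi * r^3 = (2/3) * pi * r^3
r^3 = 5.832
(2/3) * 5.832 = 3.888
V = 3.888 * pi
V = 12.21
12.21 cm^3


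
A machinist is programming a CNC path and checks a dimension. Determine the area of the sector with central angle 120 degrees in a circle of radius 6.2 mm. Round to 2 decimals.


Shape: circular sector
Radius r = 6.2 mm, Angle = 120 degrees
Formula: A = (angle/360) * pi * r^2
r^2 = 38.44
Fraction of circle = 120/360
A = (120/360) * pi * 38.44
A = 12.813333 * pi
A = 40.25
40.25 mm^2


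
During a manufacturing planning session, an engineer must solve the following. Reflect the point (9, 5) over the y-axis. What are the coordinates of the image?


Transformation: reflection
Original point: (9, 5)
Rule for reflection over the y-axis: (x, y) -> (-x, y)
Apply: (9, 5) -> (-9, 5)
(-9, 5)


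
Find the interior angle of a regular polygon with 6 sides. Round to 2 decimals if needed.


Shape: regular hexagon (6 sides)
Formula: interior angle = (n - 2) * 180 / n
(n - 2) = 4
(n - 2) * 180 = 720
angle = 720 / 6
angle = 120
120 degrees


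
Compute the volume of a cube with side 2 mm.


Shape: cube
Side s = 2 mm
Formula: V = s^3
V = 2 * 2 * 2
V = 4 * 2
V = 8
8 mm^3


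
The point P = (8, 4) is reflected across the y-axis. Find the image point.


Transformation: reflection
Original point: (8, 4)
Rule for reflection over the y-axis: (x, y) -> (-x, y)
Apply: (8, 4) -> (-8, 4)
(-8, 4)


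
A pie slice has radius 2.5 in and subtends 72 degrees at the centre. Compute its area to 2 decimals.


Shape: circular sector
Radius r = 2.5 in, Angle = 72 degrees
Formula: A = (angle/360) * pi * r^2
r^2 = 6.25
Fraction of circle = 72/360
A = (72/360) * pi * 6.25
A = 1.25 * pi
A = 3.93
3.93 in^2


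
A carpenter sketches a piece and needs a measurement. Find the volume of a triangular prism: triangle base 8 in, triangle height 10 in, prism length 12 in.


Shape: triangular prism
Triangle base = 8 in, triangle height = 10 in, prism length L = 12 in
Formula: V = (1/2 * b * h_tri) * L
Cross-section area = 0.5 * 8 * 10 = 40
V = 40 * 12
V = 480
480 in^3


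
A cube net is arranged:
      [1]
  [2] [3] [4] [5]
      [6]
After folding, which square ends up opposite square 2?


Net: cross layout. Take square 3 as the base (bottom).
Fold the four squares in the horizontal row up around 3: 2 -> left, 4 -> right, 5 wraps to the top.
Fold 1 and 6 up from 3: 1 -> back, 6 -> front.
Opposite pairs are therefore: (1, 6), (2, 4), (3, 5).
Face 2 is opposite face 4.
face 4


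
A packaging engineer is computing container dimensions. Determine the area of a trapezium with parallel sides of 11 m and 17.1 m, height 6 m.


Shape: trapezoid
Parallel sides a = 11 m, b = 17.1 m; Height h = 6 m
Formula: A = (a + b) * h / 2
a + b = 11 + 17.1 = 28.1
A = 28.1 * 6 / 2
A = 168.6 / 2
A = 84.3
84.3 m^2


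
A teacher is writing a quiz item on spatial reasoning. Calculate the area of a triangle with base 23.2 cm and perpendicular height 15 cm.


Shape: triangle
Base b = 23.2 cm, Height h = 15 cm
Formula: A = (1/2) * b * h
A = 0.5 * 23.2 * 15
A = 0.5 * 348
A = 174
174 cm^2


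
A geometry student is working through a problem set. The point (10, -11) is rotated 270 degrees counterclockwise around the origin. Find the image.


Transformation: rotation about the origin
Original point: (10, -11)
Rule for 270 deg counterclockwise: (x, y) -> (y, -x)
Apply: (10, -11) -> (-11, -10)
(-11, -10)


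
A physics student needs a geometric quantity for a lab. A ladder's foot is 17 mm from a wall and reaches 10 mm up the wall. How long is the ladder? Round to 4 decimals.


Shape: right triangle
Legs a = 17 mm, b = 10 mm
Formula: c = sqrt(a^2 + b^2)
a^2 = 289, b^2 = 100
a^2 + b^2 = 389
c = sqrt(389)
c = 19.7231
19.7231 mm


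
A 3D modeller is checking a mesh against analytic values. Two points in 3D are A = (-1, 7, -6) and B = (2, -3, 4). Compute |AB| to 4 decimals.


3D distance between two points
P1 = (-1, 7, -6), P2 = (2, -3, 4)
Formula: d = sqrt((x2-x1)^2 + (y2-y1)^2 + (z2-z1)^2)
dx = 2 - -1 = 3
dy = -3 - 7 = -10
dz = 4 - -6 = 10
dx^2 + dy^2 + dz^2 = 9 + 100 + 100 = 209
d = sqrt(209)
d = 14.4568
14.4568 units


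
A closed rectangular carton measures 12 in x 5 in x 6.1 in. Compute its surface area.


Shape: rectangular prism
l = 12 in, w = 5 in, h = 6.1 in
Formula: SA = 2(lw + lh + wh)
lw = 60, lh = 73.2, wh = 30.5
lw + lh + wh = 163.7
SA = 2 * 163.7
SA = 327.4
327.4 in^2


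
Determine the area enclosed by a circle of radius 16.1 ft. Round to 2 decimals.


Shape: circle
Radius r = 16.1 ft
Formula: A = pi * r^2
r^2 = 16.1^2 = 259.21
A = pi * 259.21
A = 814.33
814.33 ft^2


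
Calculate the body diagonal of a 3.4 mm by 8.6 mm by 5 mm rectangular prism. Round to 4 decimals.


Shape: rectangular box (space diagonal)
l = 3.4 mm, w = 8.6 mm, h = 5 mm
Visualize: the diagonal of the base, then a right triangle with that diagonal and the height.
Formula: d = sqrt(l^2 + w^2 + h^2)
l^2 + w^2 + h^2 = 11.56 + 73.96 + 25 = 110.52
d = sqrt(110.52)
d = 10.5128
10.5128 mm


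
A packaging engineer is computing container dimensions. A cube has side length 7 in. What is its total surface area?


Shape: cube
Side s = 7 in
A cube has 6 square faces.
Formula: SA = 6 * s^2
s^2 = 49
SA = 6 * 49
SA = 294
294 in^2


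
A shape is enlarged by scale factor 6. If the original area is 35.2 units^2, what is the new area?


Linear scale factor k = 6
Original area = 35.2 units^2
Rule: under a linear scaling by k, areas scale by k^2.
k^2 = 6^2 = 36
New area = 35.2 * 36
New area = 1267.2
1267.2 units^2


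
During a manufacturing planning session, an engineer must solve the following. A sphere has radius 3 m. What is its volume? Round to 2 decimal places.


Shape: sphere
Radius r = 3 m
Formula: V = (4/3) * pi * r^3
r^3 = 27
(4/3) * 27 = 36
V = 36 * pi
V = 113.1
113.1 m^3


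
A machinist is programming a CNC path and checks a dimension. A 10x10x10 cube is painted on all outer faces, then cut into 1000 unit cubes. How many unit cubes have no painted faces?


Large cube: 10 x 10 x 10, cut into unit cubes.
n = 10, so n - 2 = 8
Unpainted cubes form the interior (n - 2)^3 block.
(n - 2)^3 = 8^3 = 512
512 unit cubes


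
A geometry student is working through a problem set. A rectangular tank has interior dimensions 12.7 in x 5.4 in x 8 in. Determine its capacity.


Shape: rectangular prism
l = 12.7 in, w = 5.4 in, h = 8 in
Formula: V = l * w * h
V = 12.7 * 5.4 * 8
V = 68.58 * 8
V = 548.64
548.64 in^3


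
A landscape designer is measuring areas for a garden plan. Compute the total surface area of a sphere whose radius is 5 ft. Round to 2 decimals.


Shape: sphere
Radius r = 5 ft
Formula: SA = 4 * pi * r^2
r^2 = 25
SA = 4 * pi * 25
SA = 100 * pi
SA = 314.16
314.16 ft^2


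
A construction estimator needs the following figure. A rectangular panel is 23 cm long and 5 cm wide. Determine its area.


Shape: rectangle
Length l = 23 cm, Width w = 5 cm
Formula: A = l * w
A = 23 * 5
A = 115
115 cm^2


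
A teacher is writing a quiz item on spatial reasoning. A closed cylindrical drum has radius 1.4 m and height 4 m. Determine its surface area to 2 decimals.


Shape: closed cylinder
Radius r = 1.4 m, Height h = 4 m
Formula: SA = 2*pi*r^2 + 2*pi*r*h = 2*pi*r*(r + h)
r + h = 5.4
2 * r * (r + h) = 2 * 1.4 * 5.4 = 15.12
SA = 15.12 * pi
SA = 47.5
47.5 m^2


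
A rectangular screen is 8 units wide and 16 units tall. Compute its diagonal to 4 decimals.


Shape: rectangle (diagonal via Pythagoras)
Sides: 8 units and 16 units
Formula: d = sqrt(l^2 + w^2)
l^2 = 64, w^2 = 256
l^2 + w^2 = 320
d = sqrt(320)
d = 17.8885
17.8885 units


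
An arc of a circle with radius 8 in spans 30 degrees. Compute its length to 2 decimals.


Shape: circular arc
Radius r = 8 in, Angle = 30 degrees
Formula: L = (angle/360) * 2 * pi * r
2 * pi * r = 16 * pi
L = (30/360) * 16 * pi
L = 1.333333 * pi
L = 4.19
4.19 in


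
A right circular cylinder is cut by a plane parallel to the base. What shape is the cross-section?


Solid: right circular cylinder
Cutting plane: parallel to the base
Visualize the intersection of the plane with the solid's surface.
The boundary of the cut region is a circle.
circle


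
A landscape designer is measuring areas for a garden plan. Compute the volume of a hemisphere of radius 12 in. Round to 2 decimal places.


Shape: hemisphere (half of a sphere)
Radius r = 12 in
Formula: V = (1/2) * (4/3) * pi * r^3 = (2/3) * pi * r^3
r^3 = 1728
(2/3) * 1728 = 1152
V = 1152 * pi
V = 3619.11
3619.11 in^3


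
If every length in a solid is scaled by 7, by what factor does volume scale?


Linear scale factor k = 7
Rule: under a linear scaling by k, volumes scale by k^3.
k^3 = 7 * 7 * 7
k^3 = 49 * 7
k^3 = 343
Volume scales by a factor of 343.
343 (dimensionless)


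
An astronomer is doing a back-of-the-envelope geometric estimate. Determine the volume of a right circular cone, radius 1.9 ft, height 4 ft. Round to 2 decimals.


Shape: cone
Radius r = 1.9 ft, Height h = 4 ft
Formula: V = (1/3) * pi * r^2 * h
r^2 = 3.61
pi * r^2 * h = pi * 3.61 * 4 = 14.44 * pi
V = 14.44 * pi / 3
V = 15.12
15.12 ft^3


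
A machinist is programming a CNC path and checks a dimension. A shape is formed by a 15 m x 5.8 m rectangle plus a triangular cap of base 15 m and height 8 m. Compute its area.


Composite shape: rectangle + triangle
Rectangle area = 15 * 5.8 = 87
Triangle area = 0.5 * 15 * 8 = 60
Total = 87 + 60
Total = 147
147 m^2


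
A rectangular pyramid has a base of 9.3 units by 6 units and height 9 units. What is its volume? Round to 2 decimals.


Shape: rectangular pyramid
Base: 9.3 units x 6 units, Height h = 9 units
Formula: V = (1/3) * base_area * h
base_area = 9.3 * 6 = 55.8
base_area * h = 55.8 * 9 = 502.2
V = 502.2 / 3
V = 167.4
167.4 units^3


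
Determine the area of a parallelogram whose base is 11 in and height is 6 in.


Shape: parallelogram
Base b = 11 in, Height h = 6 in
Formula: A = b * h
A = 11 * 6
A = 66
66 in^2


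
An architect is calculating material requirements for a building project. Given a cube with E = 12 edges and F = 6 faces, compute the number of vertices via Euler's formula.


Polyhedron: cube
Euler's formula for convex polyhedra: V - E + F = 2
Given: E = 12 edges and F = 6 faces
Solve for V:
V = 2 + E - F = 2 + 12 - 6 = 8
8 vertices


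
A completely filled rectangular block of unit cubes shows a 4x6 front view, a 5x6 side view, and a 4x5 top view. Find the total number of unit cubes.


Orthographic views of a solid rectangular block:
Front view 4 x 6 -> length = 4, height = 6
Side view 5 x 6 -> width = 5, height = 6 (consistent)
Top view 4 x 5 -> confirms length = 4, width = 5
The block is 4 x 5 x 6.
Total unit cubes = 4 * 5 * 6 = 120
120 unit cubes


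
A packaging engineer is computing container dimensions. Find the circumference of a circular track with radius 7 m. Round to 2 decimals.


Shape: circle
Radius r = 7 m
Formula: C = 2 * pi * r
C = 2 * pi * 7
C = 14 * pi
C = 43.98
43.98 m


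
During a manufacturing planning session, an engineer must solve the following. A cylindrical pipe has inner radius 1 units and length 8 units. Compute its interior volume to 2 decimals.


Shape: cylinder
Radius r = 1 units, Height h = 8 units
Formula: V = pi * r^2 * h
r^2 = 1
V = pi * 1 * 8
V = 8 * pi
V = 25.13
25.13 units^3


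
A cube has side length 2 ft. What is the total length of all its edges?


Shape: cube
Side s = 2 ft
A cube has 12 edges, all equal.
Formula: total edge length = 12 * s
Total = 12 * 2
Total = 24
24 ft


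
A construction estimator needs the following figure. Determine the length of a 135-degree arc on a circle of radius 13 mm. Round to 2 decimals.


Shape: circular arc
Radius r = 13 mm, Angle = 135 degrees
Formula: L = (angle/360) * 2 * pi * r
2 * pi * r = 26 * pi
L = (135/360) * 26 * pi
L = 9.75 * pi
L = 30.63
30.63 mm


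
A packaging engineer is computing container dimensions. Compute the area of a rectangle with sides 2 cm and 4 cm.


Shape: rectangle
Length l = 2 cm, Width w = 4 cm
Formula: A = l * w
A = 2 * 4
A = 8
8 cm^2


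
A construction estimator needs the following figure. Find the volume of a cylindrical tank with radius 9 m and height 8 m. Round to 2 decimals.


Shape: cylinder
Radius r = 9 m, Height h = 8 m
Formula: V = pi * r^2 * h
r^2 = 81
V = pi * 81 * 8
V = 648 * pi
V = 2035.75
2035.75 m^3


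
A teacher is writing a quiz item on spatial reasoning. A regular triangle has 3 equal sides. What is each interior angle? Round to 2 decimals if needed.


Shape: regular triangle (3 sides)
Formula: interior angle = (n - 2) * 180 / n
(n - 2) = 1
(n - 2) * 180 = 180
angle = 180 / 3
angle = 60
60 degrees


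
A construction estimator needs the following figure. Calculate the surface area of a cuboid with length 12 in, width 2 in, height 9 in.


Shape: rectangular prism
l = 12 in, w = 2 in, h = 9 in
Formula: SA = 2(lw + lh + wh)
lw = 24, lh = 108, wh = 18
lw + lh + wh = 150
SA = 2 * 150
SA = 300
300 in^2


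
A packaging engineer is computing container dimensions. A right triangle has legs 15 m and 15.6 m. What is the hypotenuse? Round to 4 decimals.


Shape: right triangle
Legs a = 15 m, b = 15.6 m
Formula: c = sqrt(a^2 + b^2)
a^2 = 225, b^2 = 243.36
a^2 + b^2 = 468.36
c = sqrt(468.36)
c = 21.6416
21.6416 m


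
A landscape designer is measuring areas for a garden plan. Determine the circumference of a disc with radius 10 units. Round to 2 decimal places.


Shape: circle
Radius r = 10 units
Formula: C = 2 * pi * r
C = 2 * pi * 10
C = 20 * pi
C = 62.83
62.83 units


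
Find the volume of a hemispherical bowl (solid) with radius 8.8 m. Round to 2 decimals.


Shape: hemisphere (half of a sphere)
Radius r = 8.8 m
Formula: V = (1/2) * (4/3) * pi * r^3 = (2/3) * pi * r^3
r^3 = 681.472
(2/3) * 681.472 = 454.314667
V = 454.314667 * pi
V = 1427.27
1427.27 m^3


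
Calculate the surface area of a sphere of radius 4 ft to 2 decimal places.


Shape: sphere
Radius r = 4 ft
Formula: SA = 4 * pi * r^2
r^2 = 16
SA = 4 * pi * 16
SA = 64 * pi
SA = 201.06
201.06 ft^2
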